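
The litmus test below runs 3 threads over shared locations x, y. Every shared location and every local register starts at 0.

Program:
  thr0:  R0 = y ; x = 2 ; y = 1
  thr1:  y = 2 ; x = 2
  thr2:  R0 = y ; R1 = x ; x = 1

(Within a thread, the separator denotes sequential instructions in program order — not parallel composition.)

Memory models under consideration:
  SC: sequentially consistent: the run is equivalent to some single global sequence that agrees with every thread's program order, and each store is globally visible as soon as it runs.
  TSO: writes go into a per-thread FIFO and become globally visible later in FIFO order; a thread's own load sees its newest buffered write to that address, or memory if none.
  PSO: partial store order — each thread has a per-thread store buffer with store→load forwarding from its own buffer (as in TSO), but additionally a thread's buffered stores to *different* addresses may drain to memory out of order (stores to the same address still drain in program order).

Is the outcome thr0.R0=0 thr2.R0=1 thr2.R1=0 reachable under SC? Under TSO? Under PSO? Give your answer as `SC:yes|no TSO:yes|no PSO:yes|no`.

outcome vector order: (thr0.R0,thr2.R0,thr2.R1)
SC: 10 outcomes — {000, 002, 012, 020, 022, 200, 202, 212, 220, 222}
TSO: 10 outcomes — {000, 002, 012, 020, 022, 200, 202, 212, 220, 222}
PSO: 12 outcomes — {000, 002, 010, 012, 020, 022, 200, 202, 210, 212, 220, 222}
target 010 ∈ {PSO}

SC:no TSO:no PSO:yes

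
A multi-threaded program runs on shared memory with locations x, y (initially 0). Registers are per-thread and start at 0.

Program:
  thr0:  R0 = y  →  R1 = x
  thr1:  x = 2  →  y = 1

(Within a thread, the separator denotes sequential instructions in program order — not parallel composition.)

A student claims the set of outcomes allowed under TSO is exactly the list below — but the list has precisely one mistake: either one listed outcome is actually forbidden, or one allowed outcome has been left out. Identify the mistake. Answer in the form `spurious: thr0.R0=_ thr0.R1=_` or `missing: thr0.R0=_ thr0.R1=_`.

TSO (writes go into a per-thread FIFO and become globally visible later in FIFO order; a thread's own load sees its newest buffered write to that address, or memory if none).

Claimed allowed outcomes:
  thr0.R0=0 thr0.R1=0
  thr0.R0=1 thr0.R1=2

outcome vector order: (thr0.R0,thr0.R1)
under TSO → (0,0); (0,2); (1,2)
TSO∖claimed = {(0,2)}

missing: thr0.R0=0 thr0.R1=2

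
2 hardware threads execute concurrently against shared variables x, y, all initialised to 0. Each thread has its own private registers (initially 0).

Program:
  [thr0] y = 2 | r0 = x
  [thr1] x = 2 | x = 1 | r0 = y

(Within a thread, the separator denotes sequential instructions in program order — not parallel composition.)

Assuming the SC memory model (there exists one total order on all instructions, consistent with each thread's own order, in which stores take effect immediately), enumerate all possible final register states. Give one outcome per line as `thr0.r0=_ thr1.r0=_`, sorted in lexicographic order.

thr0.r0=0 thr1.r0=2
thr0.r0=1 thr1.r0=0
thr0.r0=1 thr1.r0=2
thr0.r0=2 thr1.r0=2

outcome vector order: (thr0.r0,thr1.r0)
|SC outcomes| = 4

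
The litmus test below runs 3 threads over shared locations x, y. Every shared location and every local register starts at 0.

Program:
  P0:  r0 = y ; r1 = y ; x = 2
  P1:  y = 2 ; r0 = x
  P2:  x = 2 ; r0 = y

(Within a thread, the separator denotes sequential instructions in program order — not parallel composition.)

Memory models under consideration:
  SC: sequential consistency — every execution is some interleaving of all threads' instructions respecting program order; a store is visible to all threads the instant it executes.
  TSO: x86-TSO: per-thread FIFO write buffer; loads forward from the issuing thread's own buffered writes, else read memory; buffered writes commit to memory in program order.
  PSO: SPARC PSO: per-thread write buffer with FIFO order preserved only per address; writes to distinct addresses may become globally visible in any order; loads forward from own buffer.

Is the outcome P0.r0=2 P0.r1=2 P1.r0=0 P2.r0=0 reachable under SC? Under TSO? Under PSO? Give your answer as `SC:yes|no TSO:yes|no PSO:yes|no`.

outcome vector order: (P0.r0,P0.r1,P1.r0,P2.r0)
under SC → <0 0 0 2> <0 0 2 0> <0 0 2 2> <0 2 0 2> <0 2 2 0> <0 2 2 2> <2 2 0 2> <2 2 2 0> <2 2 2 2>
under TSO → <0 0 0 0> <0 0 0 2> <0 0 2 0> <0 0 2 2> <0 2 0 0> <0 2 0 2> <0 2 2 0> <0 2 2 2> <2 2 0 0> <2 2 0 2> <2 2 2 0> <2 2 2 2>
under PSO → <0 0 0 0> <0 0 0 2> <0 0 2 0> <0 0 2 2> <0 2 0 0> <0 2 0 2> <0 2 2 0> <0 2 2 2> <2 2 0 0> <2 2 0 2> <2 2 2 0> <2 2 2 2>
target <2 2 0 0> ∈ {TSO,PSO}

SC:no TSO:yes PSO:yes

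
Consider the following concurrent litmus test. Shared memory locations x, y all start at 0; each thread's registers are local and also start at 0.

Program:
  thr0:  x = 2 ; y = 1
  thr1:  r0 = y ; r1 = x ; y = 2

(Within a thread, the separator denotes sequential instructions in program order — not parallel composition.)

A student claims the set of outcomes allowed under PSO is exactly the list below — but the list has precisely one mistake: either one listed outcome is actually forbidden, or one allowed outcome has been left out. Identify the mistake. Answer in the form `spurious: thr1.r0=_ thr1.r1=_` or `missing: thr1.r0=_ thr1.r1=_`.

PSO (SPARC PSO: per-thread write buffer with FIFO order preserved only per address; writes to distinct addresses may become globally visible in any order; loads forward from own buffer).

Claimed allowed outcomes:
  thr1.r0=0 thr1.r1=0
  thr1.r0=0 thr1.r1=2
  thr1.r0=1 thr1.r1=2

outcome vector order: (thr1.r0,thr1.r1)
under PSO → 00 02 10 12
PSO∖claimed = {10}

missing: thr1.r0=1 thr1.r1=0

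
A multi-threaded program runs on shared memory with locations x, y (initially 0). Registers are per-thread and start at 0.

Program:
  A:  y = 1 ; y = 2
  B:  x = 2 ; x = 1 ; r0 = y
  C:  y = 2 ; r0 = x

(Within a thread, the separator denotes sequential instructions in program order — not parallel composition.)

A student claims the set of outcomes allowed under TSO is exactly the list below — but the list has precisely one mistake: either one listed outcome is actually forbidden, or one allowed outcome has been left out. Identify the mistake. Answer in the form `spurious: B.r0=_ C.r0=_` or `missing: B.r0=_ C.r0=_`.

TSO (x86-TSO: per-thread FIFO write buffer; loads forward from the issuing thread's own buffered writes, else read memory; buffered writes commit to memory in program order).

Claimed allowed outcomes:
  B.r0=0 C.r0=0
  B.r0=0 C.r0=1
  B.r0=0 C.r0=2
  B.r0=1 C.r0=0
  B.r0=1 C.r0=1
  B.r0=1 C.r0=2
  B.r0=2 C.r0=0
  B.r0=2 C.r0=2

missing: B.r0=2 C.r0=1

outcome vector order: (B.r0,C.r0)
TSO: 9 outcomes — {<0 0>, <0 1>, <0 2>, <1 0>, <1 1>, <1 2>, <2 0>, <2 1>, <2 2>}
TSO∖claimed = {<2 1>}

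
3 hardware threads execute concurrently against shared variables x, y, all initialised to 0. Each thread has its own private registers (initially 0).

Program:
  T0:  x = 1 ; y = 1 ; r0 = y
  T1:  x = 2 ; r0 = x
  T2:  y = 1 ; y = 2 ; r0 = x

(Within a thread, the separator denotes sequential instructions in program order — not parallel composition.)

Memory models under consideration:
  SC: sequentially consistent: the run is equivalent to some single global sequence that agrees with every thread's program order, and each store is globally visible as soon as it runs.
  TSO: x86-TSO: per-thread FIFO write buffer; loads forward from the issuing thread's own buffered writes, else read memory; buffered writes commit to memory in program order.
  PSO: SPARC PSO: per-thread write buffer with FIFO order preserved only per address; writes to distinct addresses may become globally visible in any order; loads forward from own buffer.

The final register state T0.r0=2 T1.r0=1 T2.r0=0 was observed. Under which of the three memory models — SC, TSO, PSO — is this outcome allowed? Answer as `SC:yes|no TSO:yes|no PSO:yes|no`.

SC:no TSO:yes PSO:yes

outcome vector order: (T0.r0,T1.r0,T2.r0)
[SC] allowed = {<1 1 0>; <1 1 1>; <1 1 2>; <1 2 0>; <1 2 1>; <1 2 2>; <2 1 1>; <2 2 1>; <2 2 2>}
[TSO] allowed = {<1 1 0>; <1 1 1>; <1 1 2>; <1 2 0>; <1 2 1>; <1 2 2>; <2 1 0>; <2 1 1>; <2 1 2>; <2 2 0>; <2 2 1>; <2 2 2>}
[PSO] allowed = {<1 1 0>; <1 1 1>; <1 1 2>; <1 2 0>; <1 2 1>; <1 2 2>; <2 1 0>; <2 1 1>; <2 1 2>; <2 2 0>; <2 2 1>; <2 2 2>}
target <2 1 0> ∈ {TSO,PSO}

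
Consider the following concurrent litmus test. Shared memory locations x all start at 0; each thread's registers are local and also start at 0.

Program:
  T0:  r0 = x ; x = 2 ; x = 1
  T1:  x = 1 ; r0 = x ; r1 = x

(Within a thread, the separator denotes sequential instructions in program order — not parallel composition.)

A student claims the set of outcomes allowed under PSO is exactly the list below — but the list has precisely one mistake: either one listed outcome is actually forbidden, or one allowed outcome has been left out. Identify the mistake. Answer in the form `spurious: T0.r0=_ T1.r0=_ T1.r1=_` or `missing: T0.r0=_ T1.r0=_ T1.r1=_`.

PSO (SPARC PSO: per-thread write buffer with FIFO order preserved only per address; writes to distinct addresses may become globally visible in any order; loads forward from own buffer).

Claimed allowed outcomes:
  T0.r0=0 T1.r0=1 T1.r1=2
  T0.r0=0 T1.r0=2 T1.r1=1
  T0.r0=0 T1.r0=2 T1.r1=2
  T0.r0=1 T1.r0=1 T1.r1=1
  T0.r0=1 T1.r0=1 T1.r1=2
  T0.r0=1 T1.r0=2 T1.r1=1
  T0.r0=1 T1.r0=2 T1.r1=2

outcome vector order: (T0.r0,T1.r0,T1.r1)
under PSO → 011; 012; 021; 022; 111; 112; 121; 122
PSO∖claimed = {011}

missing: T0.r0=0 T1.r0=1 T1.r1=1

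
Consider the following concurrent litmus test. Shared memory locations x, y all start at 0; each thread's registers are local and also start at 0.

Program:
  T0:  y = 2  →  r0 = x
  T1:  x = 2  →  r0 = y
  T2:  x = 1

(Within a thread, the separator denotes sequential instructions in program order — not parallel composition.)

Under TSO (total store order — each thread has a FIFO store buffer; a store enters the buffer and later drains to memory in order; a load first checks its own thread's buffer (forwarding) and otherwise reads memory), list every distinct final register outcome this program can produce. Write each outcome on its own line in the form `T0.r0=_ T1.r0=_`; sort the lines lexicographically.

T0.r0=0 T1.r0=0
T0.r0=0 T1.r0=2
T0.r0=1 T1.r0=0
T0.r0=1 T1.r0=2
T0.r0=2 T1.r0=0
T0.r0=2 T1.r0=2

outcome vector order: (T0.r0,T1.r0)
|TSO outcomes| = 6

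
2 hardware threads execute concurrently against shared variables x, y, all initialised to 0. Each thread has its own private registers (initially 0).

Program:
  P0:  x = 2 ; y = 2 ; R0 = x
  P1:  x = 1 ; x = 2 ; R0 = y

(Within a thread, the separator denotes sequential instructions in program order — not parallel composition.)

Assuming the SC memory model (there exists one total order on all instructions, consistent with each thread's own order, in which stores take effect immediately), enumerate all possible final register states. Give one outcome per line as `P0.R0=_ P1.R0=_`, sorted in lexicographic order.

P0.R0=1 P1.R0=2
P0.R0=2 P1.R0=0
P0.R0=2 P1.R0=2

outcome vector order: (P0.R0,P1.R0)
|SC outcomes| = 3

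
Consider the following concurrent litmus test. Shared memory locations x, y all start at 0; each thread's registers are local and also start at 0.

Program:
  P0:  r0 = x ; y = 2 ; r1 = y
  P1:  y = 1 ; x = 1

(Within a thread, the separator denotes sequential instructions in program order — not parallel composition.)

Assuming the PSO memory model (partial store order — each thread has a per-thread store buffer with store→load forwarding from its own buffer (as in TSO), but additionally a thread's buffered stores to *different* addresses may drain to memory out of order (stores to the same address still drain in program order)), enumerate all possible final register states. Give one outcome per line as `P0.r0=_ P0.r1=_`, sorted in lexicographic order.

P0.r0=0 P0.r1=1
P0.r0=0 P0.r1=2
P0.r0=1 P0.r1=1
P0.r0=1 P0.r1=2

outcome vector order: (P0.r0,P0.r1)
|PSO outcomes| = 4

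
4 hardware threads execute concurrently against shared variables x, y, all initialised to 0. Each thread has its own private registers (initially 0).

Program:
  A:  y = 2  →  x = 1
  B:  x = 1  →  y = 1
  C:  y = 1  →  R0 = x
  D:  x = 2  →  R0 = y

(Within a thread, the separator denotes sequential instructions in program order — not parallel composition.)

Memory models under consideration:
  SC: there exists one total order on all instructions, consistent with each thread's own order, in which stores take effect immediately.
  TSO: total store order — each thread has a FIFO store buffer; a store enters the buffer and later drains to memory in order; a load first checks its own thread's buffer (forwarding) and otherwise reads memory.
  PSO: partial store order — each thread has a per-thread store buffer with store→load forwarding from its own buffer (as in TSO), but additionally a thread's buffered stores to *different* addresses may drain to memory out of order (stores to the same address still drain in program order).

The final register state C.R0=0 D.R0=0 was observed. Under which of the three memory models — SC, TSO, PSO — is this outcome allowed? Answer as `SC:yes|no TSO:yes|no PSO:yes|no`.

SC:no TSO:yes PSO:yes

outcome vector order: (C.R0,D.R0)
SC: 8 outcomes — {01, 02, 10, 11, 12, 20, 21, 22}
TSO: 9 outcomes — {00, 01, 02, 10, 11, 12, 20, 21, 22}
PSO: 9 outcomes — {00, 01, 02, 10, 11, 12, 20, 21, 22}
target 00 ∈ {TSO,PSO}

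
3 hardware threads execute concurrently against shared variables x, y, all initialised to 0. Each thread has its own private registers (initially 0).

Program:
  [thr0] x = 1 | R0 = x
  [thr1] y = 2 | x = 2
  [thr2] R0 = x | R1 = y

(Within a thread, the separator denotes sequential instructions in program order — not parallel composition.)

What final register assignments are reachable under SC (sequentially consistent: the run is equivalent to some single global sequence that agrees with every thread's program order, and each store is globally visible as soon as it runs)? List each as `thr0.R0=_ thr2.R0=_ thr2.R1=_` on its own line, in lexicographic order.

outcome vector order: (thr0.R0,thr2.R0,thr2.R1)
|SC outcomes| = 10

thr0.R0=1 thr2.R0=0 thr2.R1=0
thr0.R0=1 thr2.R0=0 thr2.R1=2
thr0.R0=1 thr2.R0=1 thr2.R1=0
thr0.R0=1 thr2.R0=1 thr2.R1=2
thr0.R0=1 thr2.R0=2 thr2.R1=2
thr0.R0=2 thr2.R0=0 thr2.R1=0
thr0.R0=2 thr2.R0=0 thr2.R1=2
thr0.R0=2 thr2.R0=1 thr2.R1=0
thr0.R0=2 thr2.R0=1 thr2.R1=2
thr0.R0=2 thr2.R0=2 thr2.R1=2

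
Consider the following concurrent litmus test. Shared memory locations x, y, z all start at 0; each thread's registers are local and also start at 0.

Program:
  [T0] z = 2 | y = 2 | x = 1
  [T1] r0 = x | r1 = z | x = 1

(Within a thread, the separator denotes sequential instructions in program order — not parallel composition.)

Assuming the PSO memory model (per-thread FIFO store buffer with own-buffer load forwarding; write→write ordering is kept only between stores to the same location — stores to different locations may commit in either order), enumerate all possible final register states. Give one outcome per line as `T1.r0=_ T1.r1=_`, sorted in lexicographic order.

T1.r0=0 T1.r1=0
T1.r0=0 T1.r1=2
T1.r0=1 T1.r1=0
T1.r0=1 T1.r1=2

outcome vector order: (T1.r0,T1.r1)
|PSO outcomes| = 4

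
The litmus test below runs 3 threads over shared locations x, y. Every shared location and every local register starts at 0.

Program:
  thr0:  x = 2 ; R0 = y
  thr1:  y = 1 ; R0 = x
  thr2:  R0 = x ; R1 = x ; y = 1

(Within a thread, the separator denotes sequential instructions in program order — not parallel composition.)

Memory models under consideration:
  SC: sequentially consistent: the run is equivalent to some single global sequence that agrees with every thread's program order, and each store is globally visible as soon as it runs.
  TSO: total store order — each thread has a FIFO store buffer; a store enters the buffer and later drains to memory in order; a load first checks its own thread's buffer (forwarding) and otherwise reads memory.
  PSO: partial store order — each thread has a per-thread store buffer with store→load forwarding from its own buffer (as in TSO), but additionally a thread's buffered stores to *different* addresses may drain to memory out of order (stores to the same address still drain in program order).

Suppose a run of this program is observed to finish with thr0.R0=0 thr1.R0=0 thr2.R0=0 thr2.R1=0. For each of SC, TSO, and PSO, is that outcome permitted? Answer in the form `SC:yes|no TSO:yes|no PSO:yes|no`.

outcome vector order: (thr0.R0,thr1.R0,thr2.R0,thr2.R1)
[SC] allowed = {<0 2 0 0>; <0 2 0 2>; <0 2 2 2>; <1 0 0 0>; <1 0 0 2>; <1 0 2 2>; <1 2 0 0>; <1 2 0 2>; <1 2 2 2>}
[TSO] allowed = {<0 0 0 0>; <0 0 0 2>; <0 0 2 2>; <0 2 0 0>; <0 2 0 2>; <0 2 2 2>; <1 0 0 0>; <1 0 0 2>; <1 0 2 2>; <1 2 0 0>; <1 2 0 2>; <1 2 2 2>}
[PSO] allowed = {<0 0 0 0>; <0 0 0 2>; <0 0 2 2>; <0 2 0 0>; <0 2 0 2>; <0 2 2 2>; <1 0 0 0>; <1 0 0 2>; <1 0 2 2>; <1 2 0 0>; <1 2 0 2>; <1 2 2 2>}
target <0 0 0 0> ∈ {TSO,PSO}

SC:no TSO:yes PSO:yes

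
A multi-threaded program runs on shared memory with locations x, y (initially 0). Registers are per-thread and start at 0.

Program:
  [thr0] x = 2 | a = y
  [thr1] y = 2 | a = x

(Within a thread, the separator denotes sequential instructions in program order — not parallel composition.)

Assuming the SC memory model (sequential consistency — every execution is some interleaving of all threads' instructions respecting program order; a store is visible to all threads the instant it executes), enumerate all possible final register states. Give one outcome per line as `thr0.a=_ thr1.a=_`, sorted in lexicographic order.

thr0.a=0 thr1.a=2
thr0.a=2 thr1.a=0
thr0.a=2 thr1.a=2

outcome vector order: (thr0.a,thr1.a)
|SC outcomes| = 3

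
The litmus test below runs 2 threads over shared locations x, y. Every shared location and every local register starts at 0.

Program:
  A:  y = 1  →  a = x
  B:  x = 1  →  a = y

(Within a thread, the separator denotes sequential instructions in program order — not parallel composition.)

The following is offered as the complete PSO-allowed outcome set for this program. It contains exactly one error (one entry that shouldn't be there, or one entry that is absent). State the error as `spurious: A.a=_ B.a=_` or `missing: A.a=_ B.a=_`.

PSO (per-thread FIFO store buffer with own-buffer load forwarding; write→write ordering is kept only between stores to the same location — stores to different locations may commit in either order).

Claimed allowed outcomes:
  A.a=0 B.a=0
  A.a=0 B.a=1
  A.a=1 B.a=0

outcome vector order: (A.a,B.a)
under PSO → 00 01 10 11
PSO∖claimed = {11}

missing: A.a=1 B.a=1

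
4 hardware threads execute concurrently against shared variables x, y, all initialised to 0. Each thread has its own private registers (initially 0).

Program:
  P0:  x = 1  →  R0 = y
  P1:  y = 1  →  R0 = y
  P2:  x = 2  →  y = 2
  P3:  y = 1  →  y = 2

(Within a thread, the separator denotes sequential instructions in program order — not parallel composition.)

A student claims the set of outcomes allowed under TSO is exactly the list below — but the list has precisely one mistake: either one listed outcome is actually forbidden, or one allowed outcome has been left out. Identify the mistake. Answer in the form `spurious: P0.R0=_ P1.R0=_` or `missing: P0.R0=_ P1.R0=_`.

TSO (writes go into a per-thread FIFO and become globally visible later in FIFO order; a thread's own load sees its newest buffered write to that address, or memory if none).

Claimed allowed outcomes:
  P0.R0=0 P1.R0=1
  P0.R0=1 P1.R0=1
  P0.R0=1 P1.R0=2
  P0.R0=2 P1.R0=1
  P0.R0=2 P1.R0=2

outcome vector order: (P0.R0,P1.R0)
[TSO] allowed = {0/1 0/2 1/1 1/2 2/1 2/2}
TSO∖claimed = {0/2}

missing: P0.R0=0 P1.R0=2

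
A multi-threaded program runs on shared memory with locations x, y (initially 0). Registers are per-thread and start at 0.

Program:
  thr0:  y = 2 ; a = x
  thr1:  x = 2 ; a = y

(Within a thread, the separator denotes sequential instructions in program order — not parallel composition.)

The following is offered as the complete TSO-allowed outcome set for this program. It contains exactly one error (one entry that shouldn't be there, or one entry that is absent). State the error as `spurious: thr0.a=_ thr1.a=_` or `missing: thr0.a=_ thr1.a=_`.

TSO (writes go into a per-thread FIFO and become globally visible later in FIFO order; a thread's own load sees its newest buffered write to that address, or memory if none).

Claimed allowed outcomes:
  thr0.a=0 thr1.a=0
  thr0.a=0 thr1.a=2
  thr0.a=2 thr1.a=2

outcome vector order: (thr0.a,thr1.a)
TSO: 4 outcomes — {0/0 0/2 2/0 2/2}
TSO∖claimed = {2/0}

missing: thr0.a=2 thr1.a=0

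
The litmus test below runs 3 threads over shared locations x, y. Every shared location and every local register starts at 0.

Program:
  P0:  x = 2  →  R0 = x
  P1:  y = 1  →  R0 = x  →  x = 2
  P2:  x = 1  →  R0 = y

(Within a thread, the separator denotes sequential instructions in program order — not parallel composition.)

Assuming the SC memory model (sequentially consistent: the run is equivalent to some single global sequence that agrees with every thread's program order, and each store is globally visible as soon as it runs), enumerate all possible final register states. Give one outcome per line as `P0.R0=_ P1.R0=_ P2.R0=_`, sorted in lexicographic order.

outcome vector order: (P0.R0,P1.R0,P2.R0)
|SC outcomes| = 9

P0.R0=1 P1.R0=0 P2.R0=1
P0.R0=1 P1.R0=1 P2.R0=0
P0.R0=1 P1.R0=1 P2.R0=1
P0.R0=1 P1.R0=2 P2.R0=1
P0.R0=2 P1.R0=0 P2.R0=1
P0.R0=2 P1.R0=1 P2.R0=0
P0.R0=2 P1.R0=1 P2.R0=1
P0.R0=2 P1.R0=2 P2.R0=0
P0.R0=2 P1.R0=2 P2.R0=1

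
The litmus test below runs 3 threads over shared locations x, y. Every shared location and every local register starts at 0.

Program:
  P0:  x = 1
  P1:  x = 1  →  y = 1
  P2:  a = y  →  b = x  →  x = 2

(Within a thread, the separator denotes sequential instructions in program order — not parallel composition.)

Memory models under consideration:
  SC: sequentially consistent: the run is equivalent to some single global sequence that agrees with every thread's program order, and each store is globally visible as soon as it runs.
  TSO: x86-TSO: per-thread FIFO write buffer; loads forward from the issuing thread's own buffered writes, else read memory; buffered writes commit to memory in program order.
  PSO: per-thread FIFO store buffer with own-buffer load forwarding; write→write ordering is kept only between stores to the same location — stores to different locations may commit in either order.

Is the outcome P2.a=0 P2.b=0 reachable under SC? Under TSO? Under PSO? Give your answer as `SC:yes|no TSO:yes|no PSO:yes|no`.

outcome vector order: (P2.a,P2.b)
SC (3): (0,0), (0,1), (1,1)
TSO (3): (0,0), (0,1), (1,1)
PSO (4): (0,0), (0,1), (1,0), (1,1)
target (0,0) ∈ {SC,TSO,PSO}

SC:yes TSO:yes PSO:yes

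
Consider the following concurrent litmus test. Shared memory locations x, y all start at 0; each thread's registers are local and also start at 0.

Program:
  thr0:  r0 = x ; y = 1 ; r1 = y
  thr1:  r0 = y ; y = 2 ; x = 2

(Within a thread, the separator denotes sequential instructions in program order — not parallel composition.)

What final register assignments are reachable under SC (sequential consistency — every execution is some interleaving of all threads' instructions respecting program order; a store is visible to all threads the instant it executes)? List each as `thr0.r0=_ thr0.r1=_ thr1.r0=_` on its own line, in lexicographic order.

thr0.r0=0 thr0.r1=1 thr1.r0=0
thr0.r0=0 thr0.r1=1 thr1.r0=1
thr0.r0=0 thr0.r1=2 thr1.r0=0
thr0.r0=0 thr0.r1=2 thr1.r0=1
thr0.r0=2 thr0.r1=1 thr1.r0=0

outcome vector order: (thr0.r0,thr0.r1,thr1.r0)
|SC outcomes| = 5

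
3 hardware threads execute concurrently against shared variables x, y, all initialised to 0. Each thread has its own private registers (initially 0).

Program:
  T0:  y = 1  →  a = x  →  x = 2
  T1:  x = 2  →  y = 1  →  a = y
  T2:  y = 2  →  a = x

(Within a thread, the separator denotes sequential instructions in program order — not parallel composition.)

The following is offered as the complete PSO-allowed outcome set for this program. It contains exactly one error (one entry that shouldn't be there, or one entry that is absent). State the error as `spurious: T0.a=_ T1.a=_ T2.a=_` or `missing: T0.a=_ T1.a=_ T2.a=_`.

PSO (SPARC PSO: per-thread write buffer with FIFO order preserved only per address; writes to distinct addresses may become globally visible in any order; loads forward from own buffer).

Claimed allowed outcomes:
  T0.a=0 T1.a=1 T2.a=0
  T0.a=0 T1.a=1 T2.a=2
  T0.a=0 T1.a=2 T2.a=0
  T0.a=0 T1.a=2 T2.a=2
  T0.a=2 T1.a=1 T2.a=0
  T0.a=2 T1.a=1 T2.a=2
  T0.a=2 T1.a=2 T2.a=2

outcome vector order: (T0.a,T1.a,T2.a)
PSO: 8 outcomes — {0/1/0, 0/1/2, 0/2/0, 0/2/2, 2/1/0, 2/1/2, 2/2/0, 2/2/2}
PSO∖claimed = {2/2/0}

missing: T0.a=2 T1.a=2 T2.a=0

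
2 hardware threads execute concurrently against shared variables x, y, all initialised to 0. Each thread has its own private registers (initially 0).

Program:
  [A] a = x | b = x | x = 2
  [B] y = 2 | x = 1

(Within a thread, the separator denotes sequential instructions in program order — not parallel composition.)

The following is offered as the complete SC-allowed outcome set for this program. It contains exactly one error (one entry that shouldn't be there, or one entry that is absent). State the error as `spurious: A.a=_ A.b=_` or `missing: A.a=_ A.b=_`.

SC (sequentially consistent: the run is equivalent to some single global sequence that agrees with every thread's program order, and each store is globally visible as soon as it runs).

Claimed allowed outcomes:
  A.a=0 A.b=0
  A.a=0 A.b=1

missing: A.a=1 A.b=1

outcome vector order: (A.a,A.b)
[SC] allowed = {00, 01, 11}
SC∖claimed = {11}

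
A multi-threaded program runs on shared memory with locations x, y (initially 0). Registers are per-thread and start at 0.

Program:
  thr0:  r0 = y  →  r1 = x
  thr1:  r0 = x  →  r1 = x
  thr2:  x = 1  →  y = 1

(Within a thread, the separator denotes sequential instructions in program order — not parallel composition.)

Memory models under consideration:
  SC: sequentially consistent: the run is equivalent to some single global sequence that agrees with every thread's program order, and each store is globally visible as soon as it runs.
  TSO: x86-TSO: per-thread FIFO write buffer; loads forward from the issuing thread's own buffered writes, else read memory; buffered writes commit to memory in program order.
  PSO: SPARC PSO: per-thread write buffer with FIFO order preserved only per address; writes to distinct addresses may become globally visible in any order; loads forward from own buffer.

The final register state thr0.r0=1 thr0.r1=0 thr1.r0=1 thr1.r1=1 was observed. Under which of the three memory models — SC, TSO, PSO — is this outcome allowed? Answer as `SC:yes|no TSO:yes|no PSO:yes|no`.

outcome vector order: (thr0.r0,thr0.r1,thr1.r0,thr1.r1)
[SC] allowed = {(0,0,0,0); (0,0,0,1); (0,0,1,1); (0,1,0,0); (0,1,0,1); (0,1,1,1); (1,1,0,0); (1,1,0,1); (1,1,1,1)}
[TSO] allowed = {(0,0,0,0); (0,0,0,1); (0,0,1,1); (0,1,0,0); (0,1,0,1); (0,1,1,1); (1,1,0,0); (1,1,0,1); (1,1,1,1)}
[PSO] allowed = {(0,0,0,0); (0,0,0,1); (0,0,1,1); (0,1,0,0); (0,1,0,1); (0,1,1,1); (1,0,0,0); (1,0,0,1); (1,0,1,1); (1,1,0,0); (1,1,0,1); (1,1,1,1)}
target (1,0,1,1) ∈ {PSO}

SC:no TSO:no PSO:yes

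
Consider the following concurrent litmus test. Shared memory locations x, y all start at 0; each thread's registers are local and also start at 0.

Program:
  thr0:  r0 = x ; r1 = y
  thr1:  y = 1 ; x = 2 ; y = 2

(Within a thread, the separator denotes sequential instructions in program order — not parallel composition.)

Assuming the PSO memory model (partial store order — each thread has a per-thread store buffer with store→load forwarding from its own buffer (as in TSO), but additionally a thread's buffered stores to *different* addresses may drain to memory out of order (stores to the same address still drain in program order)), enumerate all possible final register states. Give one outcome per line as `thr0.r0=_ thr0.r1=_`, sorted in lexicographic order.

outcome vector order: (thr0.r0,thr0.r1)
|PSO outcomes| = 6

thr0.r0=0 thr0.r1=0
thr0.r0=0 thr0.r1=1
thr0.r0=0 thr0.r1=2
thr0.r0=2 thr0.r1=0
thr0.r0=2 thr0.r1=1
thr0.r0=2 thr0.r1=2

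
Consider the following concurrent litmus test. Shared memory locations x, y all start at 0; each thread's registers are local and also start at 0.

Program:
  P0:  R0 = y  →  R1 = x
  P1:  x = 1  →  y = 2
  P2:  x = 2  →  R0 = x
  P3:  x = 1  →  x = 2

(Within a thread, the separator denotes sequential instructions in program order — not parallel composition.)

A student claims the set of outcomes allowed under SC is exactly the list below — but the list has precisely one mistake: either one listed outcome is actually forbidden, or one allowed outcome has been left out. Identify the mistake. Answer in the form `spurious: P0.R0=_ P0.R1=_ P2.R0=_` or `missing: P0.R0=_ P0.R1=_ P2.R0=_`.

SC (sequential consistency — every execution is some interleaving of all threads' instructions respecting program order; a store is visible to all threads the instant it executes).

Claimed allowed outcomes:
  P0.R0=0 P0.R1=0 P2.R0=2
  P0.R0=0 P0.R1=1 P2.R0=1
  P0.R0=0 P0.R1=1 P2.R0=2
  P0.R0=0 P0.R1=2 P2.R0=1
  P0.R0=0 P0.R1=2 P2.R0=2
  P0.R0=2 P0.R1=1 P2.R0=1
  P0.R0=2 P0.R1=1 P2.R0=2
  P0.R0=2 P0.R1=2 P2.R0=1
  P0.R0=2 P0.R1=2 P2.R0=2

outcome vector order: (P0.R0,P0.R1,P2.R0)
[SC] allowed = {0/0/1, 0/0/2, 0/1/1, 0/1/2, 0/2/1, 0/2/2, 2/1/1, 2/1/2, 2/2/1, 2/2/2}
SC∖claimed = {0/0/1}

missing: P0.R0=0 P0.R1=0 P2.R0=1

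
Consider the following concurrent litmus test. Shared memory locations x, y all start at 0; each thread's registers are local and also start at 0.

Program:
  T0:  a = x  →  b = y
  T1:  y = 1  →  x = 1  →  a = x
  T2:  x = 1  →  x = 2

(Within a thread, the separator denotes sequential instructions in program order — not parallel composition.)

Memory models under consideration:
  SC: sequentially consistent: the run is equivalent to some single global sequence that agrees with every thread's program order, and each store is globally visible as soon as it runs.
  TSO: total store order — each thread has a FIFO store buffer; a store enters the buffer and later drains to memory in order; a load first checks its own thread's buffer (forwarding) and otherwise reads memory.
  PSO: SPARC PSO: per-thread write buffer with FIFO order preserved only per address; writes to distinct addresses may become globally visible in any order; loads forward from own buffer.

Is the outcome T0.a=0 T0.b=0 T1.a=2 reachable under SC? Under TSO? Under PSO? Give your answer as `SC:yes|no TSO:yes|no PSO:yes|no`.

outcome vector order: (T0.a,T0.b,T1.a)
SC (11): (0,0,1), (0,0,2), (0,1,1), (0,1,2), (1,0,1), (1,0,2), (1,1,1), (1,1,2), (2,0,1), (2,1,1), (2,1,2)
TSO (11): (0,0,1), (0,0,2), (0,1,1), (0,1,2), (1,0,1), (1,0,2), (1,1,1), (1,1,2), (2,0,1), (2,1,1), (2,1,2)
PSO (12): (0,0,1), (0,0,2), (0,1,1), (0,1,2), (1,0,1), (1,0,2), (1,1,1), (1,1,2), (2,0,1), (2,0,2), (2,1,1), (2,1,2)
target (0,0,2) ∈ {SC,TSO,PSO}

SC:yes TSO:yes PSO:yes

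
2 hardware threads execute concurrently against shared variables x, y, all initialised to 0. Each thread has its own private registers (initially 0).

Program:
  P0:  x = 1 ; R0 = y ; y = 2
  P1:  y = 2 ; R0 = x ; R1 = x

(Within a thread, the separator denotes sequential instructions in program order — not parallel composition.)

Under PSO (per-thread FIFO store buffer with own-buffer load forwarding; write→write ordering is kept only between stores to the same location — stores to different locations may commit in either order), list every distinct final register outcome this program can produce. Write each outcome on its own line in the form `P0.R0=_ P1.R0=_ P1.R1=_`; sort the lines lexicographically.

outcome vector order: (P0.R0,P1.R0,P1.R1)
|PSO outcomes| = 6

P0.R0=0 P1.R0=0 P1.R1=0
P0.R0=0 P1.R0=0 P1.R1=1
P0.R0=0 P1.R0=1 P1.R1=1
P0.R0=2 P1.R0=0 P1.R1=0
P0.R0=2 P1.R0=0 P1.R1=1
P0.R0=2 P1.R0=1 P1.R1=1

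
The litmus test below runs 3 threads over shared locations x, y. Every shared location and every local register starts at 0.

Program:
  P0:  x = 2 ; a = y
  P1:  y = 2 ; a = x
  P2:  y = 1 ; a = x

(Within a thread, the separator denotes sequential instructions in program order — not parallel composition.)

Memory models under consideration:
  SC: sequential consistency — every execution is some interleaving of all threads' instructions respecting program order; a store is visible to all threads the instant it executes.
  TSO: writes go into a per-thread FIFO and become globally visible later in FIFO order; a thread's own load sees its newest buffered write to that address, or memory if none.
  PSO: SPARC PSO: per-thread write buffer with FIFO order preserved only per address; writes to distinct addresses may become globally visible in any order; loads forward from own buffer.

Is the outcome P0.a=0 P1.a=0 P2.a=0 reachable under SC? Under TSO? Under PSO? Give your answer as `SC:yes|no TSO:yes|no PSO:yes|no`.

outcome vector order: (P0.a,P1.a,P2.a)
SC: 9 outcomes — {(0,2,2); (1,0,0); (1,0,2); (1,2,0); (1,2,2); (2,0,0); (2,0,2); (2,2,0); (2,2,2)}
TSO: 12 outcomes — {(0,0,0); (0,0,2); (0,2,0); (0,2,2); (1,0,0); (1,0,2); (1,2,0); (1,2,2); (2,0,0); (2,0,2); (2,2,0); (2,2,2)}
PSO: 12 outcomes — {(0,0,0); (0,0,2); (0,2,0); (0,2,2); (1,0,0); (1,0,2); (1,2,0); (1,2,2); (2,0,0); (2,0,2); (2,2,0); (2,2,2)}
target (0,0,0) ∈ {TSO,PSO}

SC:no TSO:yes PSO:yes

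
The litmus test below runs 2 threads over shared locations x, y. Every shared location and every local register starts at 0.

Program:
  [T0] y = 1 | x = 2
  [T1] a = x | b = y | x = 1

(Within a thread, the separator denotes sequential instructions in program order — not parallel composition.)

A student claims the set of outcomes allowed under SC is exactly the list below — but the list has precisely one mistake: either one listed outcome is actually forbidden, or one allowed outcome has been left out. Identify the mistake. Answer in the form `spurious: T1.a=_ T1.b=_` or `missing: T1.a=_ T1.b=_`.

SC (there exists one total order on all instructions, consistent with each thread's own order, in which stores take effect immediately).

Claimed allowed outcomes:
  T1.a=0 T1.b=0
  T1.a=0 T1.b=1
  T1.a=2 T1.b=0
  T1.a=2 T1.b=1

outcome vector order: (T1.a,T1.b)
SC (3): 0/0; 0/1; 2/1
claimed∖SC = {2/0}

spurious: T1.a=2 T1.b=0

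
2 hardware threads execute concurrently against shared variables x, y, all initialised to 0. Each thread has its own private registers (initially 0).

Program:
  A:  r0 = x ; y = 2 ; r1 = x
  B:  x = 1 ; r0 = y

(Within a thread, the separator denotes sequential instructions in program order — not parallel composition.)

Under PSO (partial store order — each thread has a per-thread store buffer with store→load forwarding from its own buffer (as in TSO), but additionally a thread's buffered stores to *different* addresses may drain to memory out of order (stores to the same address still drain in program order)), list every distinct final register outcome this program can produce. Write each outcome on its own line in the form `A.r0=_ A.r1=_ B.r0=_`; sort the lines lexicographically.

outcome vector order: (A.r0,A.r1,B.r0)
|PSO outcomes| = 6

A.r0=0 A.r1=0 B.r0=0
A.r0=0 A.r1=0 B.r0=2
A.r0=0 A.r1=1 B.r0=0
A.r0=0 A.r1=1 B.r0=2
A.r0=1 A.r1=1 B.r0=0
A.r0=1 A.r1=1 B.r0=2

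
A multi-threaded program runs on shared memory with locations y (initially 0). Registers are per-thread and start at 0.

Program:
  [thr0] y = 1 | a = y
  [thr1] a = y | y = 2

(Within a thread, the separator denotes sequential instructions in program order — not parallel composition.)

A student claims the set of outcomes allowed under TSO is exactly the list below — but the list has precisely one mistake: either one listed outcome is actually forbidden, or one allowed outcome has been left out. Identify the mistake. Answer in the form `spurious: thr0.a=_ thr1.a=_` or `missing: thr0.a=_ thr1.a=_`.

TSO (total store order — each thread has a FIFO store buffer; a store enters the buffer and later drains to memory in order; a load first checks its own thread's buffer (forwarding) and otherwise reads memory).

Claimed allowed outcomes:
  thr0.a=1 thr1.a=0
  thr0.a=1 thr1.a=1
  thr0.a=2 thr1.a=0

outcome vector order: (thr0.a,thr1.a)
under TSO → <1 0>, <1 1>, <2 0>, <2 1>
TSO∖claimed = {<2 1>}

missing: thr0.a=2 thr1.a=1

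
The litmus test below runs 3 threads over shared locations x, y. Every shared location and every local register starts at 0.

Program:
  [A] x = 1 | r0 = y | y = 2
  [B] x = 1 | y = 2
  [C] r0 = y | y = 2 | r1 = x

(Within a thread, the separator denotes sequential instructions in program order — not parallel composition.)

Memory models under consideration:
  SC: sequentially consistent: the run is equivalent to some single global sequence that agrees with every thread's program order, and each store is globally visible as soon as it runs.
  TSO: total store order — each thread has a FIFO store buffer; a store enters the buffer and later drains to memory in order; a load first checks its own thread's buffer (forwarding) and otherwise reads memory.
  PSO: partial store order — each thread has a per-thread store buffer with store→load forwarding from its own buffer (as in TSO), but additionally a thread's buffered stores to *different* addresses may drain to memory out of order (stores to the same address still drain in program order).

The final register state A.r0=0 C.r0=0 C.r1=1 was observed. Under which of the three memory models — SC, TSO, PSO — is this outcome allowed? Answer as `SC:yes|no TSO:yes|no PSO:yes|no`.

SC:yes TSO:yes PSO:yes

outcome vector order: (A.r0,C.r0,C.r1)
[SC] allowed = {<0 0 1>, <0 2 1>, <2 0 0>, <2 0 1>, <2 2 1>}
[TSO] allowed = {<0 0 0>, <0 0 1>, <0 2 1>, <2 0 0>, <2 0 1>, <2 2 1>}
[PSO] allowed = {<0 0 0>, <0 0 1>, <0 2 0>, <0 2 1>, <2 0 0>, <2 0 1>, <2 2 0>, <2 2 1>}
target <0 0 1> ∈ {SC,TSO,PSO}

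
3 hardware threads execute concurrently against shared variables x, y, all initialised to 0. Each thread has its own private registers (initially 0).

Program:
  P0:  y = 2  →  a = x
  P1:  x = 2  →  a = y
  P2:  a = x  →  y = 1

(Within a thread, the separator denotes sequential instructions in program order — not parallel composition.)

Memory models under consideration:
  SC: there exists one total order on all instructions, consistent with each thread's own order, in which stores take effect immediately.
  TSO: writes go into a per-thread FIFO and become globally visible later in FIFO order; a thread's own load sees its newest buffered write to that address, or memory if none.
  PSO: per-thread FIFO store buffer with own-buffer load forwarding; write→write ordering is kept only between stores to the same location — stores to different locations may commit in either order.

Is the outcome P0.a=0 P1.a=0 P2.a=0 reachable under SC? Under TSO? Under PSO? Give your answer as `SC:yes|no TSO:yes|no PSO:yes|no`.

outcome vector order: (P0.a,P1.a,P2.a)
SC (10): 0/1/0; 0/1/2; 0/2/0; 0/2/2; 2/0/0; 2/0/2; 2/1/0; 2/1/2; 2/2/0; 2/2/2
TSO (12): 0/0/0; 0/0/2; 0/1/0; 0/1/2; 0/2/0; 0/2/2; 2/0/0; 2/0/2; 2/1/0; 2/1/2; 2/2/0; 2/2/2
PSO (12): 0/0/0; 0/0/2; 0/1/0; 0/1/2; 0/2/0; 0/2/2; 2/0/0; 2/0/2; 2/1/0; 2/1/2; 2/2/0; 2/2/2
target 0/0/0 ∈ {TSO,PSO}

SC:no TSO:yes PSO:yes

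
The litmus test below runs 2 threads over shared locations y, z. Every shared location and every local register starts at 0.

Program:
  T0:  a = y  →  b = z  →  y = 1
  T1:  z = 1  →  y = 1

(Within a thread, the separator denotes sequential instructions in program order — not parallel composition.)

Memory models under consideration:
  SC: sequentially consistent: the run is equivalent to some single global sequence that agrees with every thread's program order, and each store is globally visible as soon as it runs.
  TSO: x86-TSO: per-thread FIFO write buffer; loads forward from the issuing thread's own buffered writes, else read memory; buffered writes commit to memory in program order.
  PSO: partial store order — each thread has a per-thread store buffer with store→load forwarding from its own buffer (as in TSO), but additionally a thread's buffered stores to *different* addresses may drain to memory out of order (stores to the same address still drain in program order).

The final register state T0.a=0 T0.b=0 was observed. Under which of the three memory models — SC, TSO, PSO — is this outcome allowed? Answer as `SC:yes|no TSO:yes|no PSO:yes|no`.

SC:yes TSO:yes PSO:yes

outcome vector order: (T0.a,T0.b)
SC: 3 outcomes — {00, 01, 11}
TSO: 3 outcomes — {00, 01, 11}
PSO: 4 outcomes — {00, 01, 10, 11}
target 00 ∈ {SC,TSO,PSO}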